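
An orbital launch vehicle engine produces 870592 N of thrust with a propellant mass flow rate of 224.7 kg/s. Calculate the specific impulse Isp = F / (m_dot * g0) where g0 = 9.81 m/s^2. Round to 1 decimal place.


Step 1: m_dot * g0 = 224.7 * 9.81 = 2204.31
Step 2: Isp = 870592 / 2204.31 = 395.0 s

395.0


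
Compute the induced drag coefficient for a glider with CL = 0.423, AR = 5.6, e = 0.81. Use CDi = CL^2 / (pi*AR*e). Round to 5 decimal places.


Step 1: CL^2 = 0.423^2 = 0.178929
Step 2: pi * AR * e = 3.14159 * 5.6 * 0.81 = 14.250264
Step 3: CDi = 0.178929 / 14.250264 = 0.01256

0.01256


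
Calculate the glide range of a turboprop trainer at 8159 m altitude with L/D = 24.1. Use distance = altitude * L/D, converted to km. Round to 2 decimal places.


Step 1: Glide distance = altitude * L/D = 8159 * 24.1 = 196631.9 m
Step 2: Convert to km: 196631.9 / 1000 = 196.63 km

196.63


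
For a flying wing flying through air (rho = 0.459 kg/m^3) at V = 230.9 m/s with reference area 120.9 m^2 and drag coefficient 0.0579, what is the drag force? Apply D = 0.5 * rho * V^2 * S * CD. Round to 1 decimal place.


Step 1: Dynamic pressure q = 0.5 * 0.459 * 230.9^2 = 12235.7489 Pa
Step 2: Drag D = q * S * CD = 12235.7489 * 120.9 * 0.0579
Step 3: D = 85651.6 N

85651.6


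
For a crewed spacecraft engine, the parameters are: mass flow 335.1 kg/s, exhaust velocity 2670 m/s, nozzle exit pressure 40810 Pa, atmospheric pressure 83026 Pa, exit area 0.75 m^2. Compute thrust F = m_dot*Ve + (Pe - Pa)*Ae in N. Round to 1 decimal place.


Step 1: Momentum thrust = m_dot * Ve = 335.1 * 2670 = 894717.0 N
Step 2: Pressure thrust = (Pe - Pa) * Ae = (40810 - 83026) * 0.75 = -31662.00 N
Step 3: Total thrust F = 894717.0 + -31662.00 = 863055.0 N

863055.0


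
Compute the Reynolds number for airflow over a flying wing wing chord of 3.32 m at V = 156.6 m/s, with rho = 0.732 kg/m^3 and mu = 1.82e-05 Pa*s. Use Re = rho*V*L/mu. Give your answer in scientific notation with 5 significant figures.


Step 1: Numerator = rho * V * L = 0.732 * 156.6 * 3.32 = 380.575584
Step 2: Re = 380.575584 / 1.82e-05
Step 3: Re = 2.0911e+07

2.0911e+07


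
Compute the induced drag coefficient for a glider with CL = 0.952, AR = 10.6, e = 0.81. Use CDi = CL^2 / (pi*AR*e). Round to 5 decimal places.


Step 1: CL^2 = 0.952^2 = 0.906304
Step 2: pi * AR * e = 3.14159 * 10.6 * 0.81 = 26.973715
Step 3: CDi = 0.906304 / 26.973715 = 0.03360

0.03360


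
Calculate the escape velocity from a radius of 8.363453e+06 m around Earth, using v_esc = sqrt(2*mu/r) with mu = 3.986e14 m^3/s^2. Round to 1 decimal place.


Step 1: 2*mu/r = 2 * 3.986e14 / 8.363453e+06 = 95319481.0804
Step 2: v_esc = sqrt(95319481.0804) = 9763.2 m/s

9763.2


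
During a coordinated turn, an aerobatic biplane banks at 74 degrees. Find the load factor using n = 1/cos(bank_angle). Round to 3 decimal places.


Step 1: Convert 74 degrees to radians = 1.291544
Step 2: cos(74 deg) = 0.275637
Step 3: n = 1 / 0.275637 = 3.628

3.628


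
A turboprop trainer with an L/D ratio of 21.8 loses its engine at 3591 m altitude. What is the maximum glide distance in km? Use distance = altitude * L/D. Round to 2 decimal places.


Step 1: Glide distance = altitude * L/D = 3591 * 21.8 = 78283.8 m
Step 2: Convert to km: 78283.8 / 1000 = 78.28 km

78.28


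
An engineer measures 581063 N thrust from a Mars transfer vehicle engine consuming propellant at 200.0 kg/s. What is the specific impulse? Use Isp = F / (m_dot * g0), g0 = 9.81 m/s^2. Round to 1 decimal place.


Step 1: m_dot * g0 = 200.0 * 9.81 = 1962.0
Step 2: Isp = 581063 / 1962.0 = 296.2 s

296.2


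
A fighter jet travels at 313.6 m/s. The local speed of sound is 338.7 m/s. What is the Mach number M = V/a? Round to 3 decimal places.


Step 1: M = V / a = 313.6 / 338.7
Step 2: M = 0.926

0.926


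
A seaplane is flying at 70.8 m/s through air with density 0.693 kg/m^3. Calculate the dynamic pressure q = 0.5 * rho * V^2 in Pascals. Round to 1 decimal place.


Step 1: V^2 = 70.8^2 = 5012.64
Step 2: q = 0.5 * 0.693 * 5012.64
Step 3: q = 1736.9 Pa

1736.9


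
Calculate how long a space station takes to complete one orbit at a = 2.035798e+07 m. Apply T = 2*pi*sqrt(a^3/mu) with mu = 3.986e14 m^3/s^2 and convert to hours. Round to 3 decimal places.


Step 1: a^3 / mu = 8.437311e+21 / 3.986e14 = 2.116736e+07
Step 2: sqrt(2.116736e+07) = 4600.8002 s
Step 3: T = 2*pi * 4600.8002 = 28907.68 s
Step 4: T in hours = 28907.68 / 3600 = 8.030 hours

8.030


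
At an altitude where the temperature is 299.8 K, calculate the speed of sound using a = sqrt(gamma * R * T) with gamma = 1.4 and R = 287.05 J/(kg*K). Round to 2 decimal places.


Step 1: gamma * R * T = 1.4 * 287.05 * 299.8 = 120480.626
Step 2: a = sqrt(120480.626) = 347.10 m/s

347.10


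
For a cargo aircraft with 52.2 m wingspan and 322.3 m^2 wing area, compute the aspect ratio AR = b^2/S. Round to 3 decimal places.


Step 1: b^2 = 52.2^2 = 2724.84
Step 2: AR = 2724.84 / 322.3 = 8.454

8.454


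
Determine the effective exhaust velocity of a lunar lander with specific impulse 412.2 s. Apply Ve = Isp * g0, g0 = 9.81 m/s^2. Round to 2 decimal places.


Step 1: Ve = Isp * g0 = 412.2 * 9.81
Step 2: Ve = 4043.68 m/s

4043.68


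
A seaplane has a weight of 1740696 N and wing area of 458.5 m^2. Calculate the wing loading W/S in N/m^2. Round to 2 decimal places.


Step 1: Wing loading = W / S = 1740696 / 458.5
Step 2: Wing loading = 3796.50 N/m^2

3796.50


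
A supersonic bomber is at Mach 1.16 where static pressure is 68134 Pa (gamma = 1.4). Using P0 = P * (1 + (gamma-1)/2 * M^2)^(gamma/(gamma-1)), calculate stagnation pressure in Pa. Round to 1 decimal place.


Step 1: (gamma-1)/2 * M^2 = 0.2 * 1.3456 = 0.26912
Step 2: 1 + 0.26912 = 1.26912
Step 3: Exponent gamma/(gamma-1) = 3.5
Step 4: P0 = 68134 * 1.26912^3.5 = 156900.1 Pa

156900.1


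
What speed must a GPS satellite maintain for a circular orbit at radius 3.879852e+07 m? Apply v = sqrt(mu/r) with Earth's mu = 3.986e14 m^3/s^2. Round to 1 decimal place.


Step 1: mu / r = 3.986e14 / 3.879852e+07 = 10273587.7554
Step 2: v = sqrt(10273587.7554) = 3205.2 m/s

3205.2


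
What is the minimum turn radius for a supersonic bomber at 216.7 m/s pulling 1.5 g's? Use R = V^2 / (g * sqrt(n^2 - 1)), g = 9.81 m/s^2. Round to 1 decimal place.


Step 1: V^2 = 216.7^2 = 46958.89
Step 2: n^2 - 1 = 1.5^2 - 1 = 1.25
Step 3: sqrt(1.25) = 1.118034
Step 4: R = 46958.89 / (9.81 * 1.118034) = 4281.5 m

4281.5


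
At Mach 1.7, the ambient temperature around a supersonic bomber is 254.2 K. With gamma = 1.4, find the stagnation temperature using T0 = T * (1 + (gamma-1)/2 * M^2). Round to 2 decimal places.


Step 1: (gamma-1)/2 = 0.2
Step 2: M^2 = 2.89
Step 3: 1 + 0.2 * 2.89 = 1.578
Step 4: T0 = 254.2 * 1.578 = 401.13 K

401.13


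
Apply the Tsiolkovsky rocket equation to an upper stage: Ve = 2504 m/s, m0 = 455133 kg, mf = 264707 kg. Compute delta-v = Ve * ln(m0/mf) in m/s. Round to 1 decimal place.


Step 1: Mass ratio m0/mf = 455133 / 264707 = 1.719384
Step 2: ln(1.719384) = 0.541966
Step 3: delta-v = 2504 * 0.541966 = 1357.1 m/s

1357.1


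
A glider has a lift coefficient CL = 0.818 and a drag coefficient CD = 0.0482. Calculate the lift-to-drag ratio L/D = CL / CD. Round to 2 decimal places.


Step 1: L/D = CL / CD = 0.818 / 0.0482
Step 2: L/D = 16.97

16.97


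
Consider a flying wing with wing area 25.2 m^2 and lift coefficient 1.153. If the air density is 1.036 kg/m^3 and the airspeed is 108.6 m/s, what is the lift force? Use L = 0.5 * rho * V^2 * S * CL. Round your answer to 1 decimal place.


Step 1: Calculate dynamic pressure q = 0.5 * 1.036 * 108.6^2 = 0.5 * 1.036 * 11793.96 = 6109.2713 Pa
Step 2: Multiply by wing area and lift coefficient: L = 6109.2713 * 25.2 * 1.153
Step 3: L = 153953.6363 * 1.153 = 177508.5 N

177508.5


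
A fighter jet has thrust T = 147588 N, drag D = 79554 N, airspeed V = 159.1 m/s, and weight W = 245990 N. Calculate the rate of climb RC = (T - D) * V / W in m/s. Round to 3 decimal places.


Step 1: Excess thrust = T - D = 147588 - 79554 = 68034 N
Step 2: Excess power = 68034 * 159.1 = 10824209.4 W
Step 3: RC = 10824209.4 / 245990 = 44.003 m/s

44.003


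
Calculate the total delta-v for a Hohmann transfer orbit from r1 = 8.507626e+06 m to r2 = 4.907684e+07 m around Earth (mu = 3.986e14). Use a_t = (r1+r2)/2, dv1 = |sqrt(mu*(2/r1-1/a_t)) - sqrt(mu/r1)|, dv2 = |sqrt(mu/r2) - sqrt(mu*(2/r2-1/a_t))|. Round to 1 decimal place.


Step 1: Transfer semi-major axis a_t = (8.507626e+06 + 4.907684e+07) / 2 = 2.879223e+07 m
Step 2: v1 (circular at r1) = sqrt(mu/r1) = 6844.86 m/s
Step 3: v_t1 = sqrt(mu*(2/r1 - 1/a_t)) = 8936.45 m/s
Step 4: dv1 = |8936.45 - 6844.86| = 2091.59 m/s
Step 5: v2 (circular at r2) = 2849.9 m/s, v_t2 = 1549.16 m/s
Step 6: dv2 = |2849.9 - 1549.16| = 1300.74 m/s
Step 7: Total delta-v = 2091.59 + 1300.74 = 3392.3 m/s

3392.3


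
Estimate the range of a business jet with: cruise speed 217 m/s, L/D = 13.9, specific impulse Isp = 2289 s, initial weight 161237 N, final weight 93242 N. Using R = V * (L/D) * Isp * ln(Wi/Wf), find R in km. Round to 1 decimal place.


Step 1: Coefficient = V * (L/D) * Isp = 217 * 13.9 * 2289 = 6904310.7 m
Step 2: Wi/Wf = 161237 / 93242 = 1.729231
Step 3: ln(1.729231) = 0.547677
Step 4: R = 6904310.7 * 0.547677 = 3781332.6 m = 3781.3 km

3781.3


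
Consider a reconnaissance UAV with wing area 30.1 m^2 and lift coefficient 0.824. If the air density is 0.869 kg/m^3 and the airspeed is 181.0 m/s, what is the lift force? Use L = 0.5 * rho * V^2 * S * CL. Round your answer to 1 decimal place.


Step 1: Calculate dynamic pressure q = 0.5 * 0.869 * 181.0^2 = 0.5 * 0.869 * 32761.0 = 14234.6545 Pa
Step 2: Multiply by wing area and lift coefficient: L = 14234.6545 * 30.1 * 0.824
Step 3: L = 428463.1005 * 0.824 = 353053.6 N

353053.6


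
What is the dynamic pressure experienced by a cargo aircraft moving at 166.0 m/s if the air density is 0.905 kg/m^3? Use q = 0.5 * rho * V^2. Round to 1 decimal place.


Step 1: V^2 = 166.0^2 = 27556.0
Step 2: q = 0.5 * 0.905 * 27556.0
Step 3: q = 12469.1 Pa

12469.1


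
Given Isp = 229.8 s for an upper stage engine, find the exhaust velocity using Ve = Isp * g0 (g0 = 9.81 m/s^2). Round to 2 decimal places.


Step 1: Ve = Isp * g0 = 229.8 * 9.81
Step 2: Ve = 2254.34 m/s

2254.34


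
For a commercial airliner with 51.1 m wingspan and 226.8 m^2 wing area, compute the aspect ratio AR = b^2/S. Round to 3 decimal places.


Step 1: b^2 = 51.1^2 = 2611.21
Step 2: AR = 2611.21 / 226.8 = 11.513

11.513


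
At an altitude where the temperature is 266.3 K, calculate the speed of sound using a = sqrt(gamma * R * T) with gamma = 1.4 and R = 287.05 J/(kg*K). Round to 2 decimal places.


Step 1: gamma * R * T = 1.4 * 287.05 * 266.3 = 107017.981
Step 2: a = sqrt(107017.981) = 327.14 m/s

327.14


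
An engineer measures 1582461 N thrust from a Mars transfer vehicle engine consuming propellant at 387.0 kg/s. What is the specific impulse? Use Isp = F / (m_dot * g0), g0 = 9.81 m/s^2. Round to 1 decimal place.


Step 1: m_dot * g0 = 387.0 * 9.81 = 3796.47
Step 2: Isp = 1582461 / 3796.47 = 416.8 s

416.8


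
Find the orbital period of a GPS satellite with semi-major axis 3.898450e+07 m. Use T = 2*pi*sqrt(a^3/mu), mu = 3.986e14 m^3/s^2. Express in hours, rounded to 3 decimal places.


Step 1: a^3 / mu = 5.924830e+22 / 3.986e14 = 1.486410e+08
Step 2: sqrt(1.486410e+08) = 12191.8414 s
Step 3: T = 2*pi * 12191.8414 = 76603.6 s
Step 4: T in hours = 76603.6 / 3600 = 21.279 hours

21.279


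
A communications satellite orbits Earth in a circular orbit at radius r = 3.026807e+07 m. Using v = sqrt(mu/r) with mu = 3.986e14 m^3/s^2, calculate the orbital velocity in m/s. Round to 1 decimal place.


Step 1: mu / r = 3.986e14 / 3.026807e+07 = 13168992.9355
Step 2: v = sqrt(13168992.9355) = 3628.9 m/s

3628.9


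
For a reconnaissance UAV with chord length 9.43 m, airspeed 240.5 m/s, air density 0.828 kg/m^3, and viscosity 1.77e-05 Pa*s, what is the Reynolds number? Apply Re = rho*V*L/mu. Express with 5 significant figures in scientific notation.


Step 1: Numerator = rho * V * L = 0.828 * 240.5 * 9.43 = 1877.83362
Step 2: Re = 1877.83362 / 1.77e-05
Step 3: Re = 1.0609e+08

1.0609e+08


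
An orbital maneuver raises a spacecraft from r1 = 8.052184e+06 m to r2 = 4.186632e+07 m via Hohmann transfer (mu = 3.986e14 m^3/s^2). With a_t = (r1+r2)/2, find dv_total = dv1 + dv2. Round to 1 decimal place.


Step 1: Transfer semi-major axis a_t = (8.052184e+06 + 4.186632e+07) / 2 = 2.495925e+07 m
Step 2: v1 (circular at r1) = sqrt(mu/r1) = 7035.77 m/s
Step 3: v_t1 = sqrt(mu*(2/r1 - 1/a_t)) = 9112.31 m/s
Step 4: dv1 = |9112.31 - 7035.77| = 2076.54 m/s
Step 5: v2 (circular at r2) = 3085.58 m/s, v_t2 = 1752.58 m/s
Step 6: dv2 = |3085.58 - 1752.58| = 1333.0 m/s
Step 7: Total delta-v = 2076.54 + 1333.0 = 3409.5 m/s

3409.5


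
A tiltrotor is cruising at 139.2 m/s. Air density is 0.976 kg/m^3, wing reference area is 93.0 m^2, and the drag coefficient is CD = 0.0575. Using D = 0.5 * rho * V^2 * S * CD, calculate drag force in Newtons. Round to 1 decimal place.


Step 1: Dynamic pressure q = 0.5 * 0.976 * 139.2^2 = 9455.8003 Pa
Step 2: Drag D = q * S * CD = 9455.8003 * 93.0 * 0.0575
Step 3: D = 50564.9 N

50564.9


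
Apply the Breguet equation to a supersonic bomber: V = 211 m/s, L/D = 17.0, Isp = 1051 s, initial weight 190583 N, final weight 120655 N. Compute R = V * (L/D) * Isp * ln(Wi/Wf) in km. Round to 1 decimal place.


Step 1: Coefficient = V * (L/D) * Isp = 211 * 17.0 * 1051 = 3769937.0 m
Step 2: Wi/Wf = 190583 / 120655 = 1.57957
Step 3: ln(1.57957) = 0.457153
Step 4: R = 3769937.0 * 0.457153 = 1723436.4 m = 1723.4 km

1723.4


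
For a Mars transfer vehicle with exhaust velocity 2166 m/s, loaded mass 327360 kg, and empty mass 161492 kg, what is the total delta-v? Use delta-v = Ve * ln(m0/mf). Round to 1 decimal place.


Step 1: Mass ratio m0/mf = 327360 / 161492 = 2.027097
Step 2: ln(2.027097) = 0.706605
Step 3: delta-v = 2166 * 0.706605 = 1530.5 m/s

1530.5


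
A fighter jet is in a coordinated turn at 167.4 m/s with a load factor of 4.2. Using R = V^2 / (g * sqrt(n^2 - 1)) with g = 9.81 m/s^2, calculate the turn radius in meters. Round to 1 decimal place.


Step 1: V^2 = 167.4^2 = 28022.76
Step 2: n^2 - 1 = 4.2^2 - 1 = 16.64
Step 3: sqrt(16.64) = 4.079216
Step 4: R = 28022.76 / (9.81 * 4.079216) = 700.3 m

700.3


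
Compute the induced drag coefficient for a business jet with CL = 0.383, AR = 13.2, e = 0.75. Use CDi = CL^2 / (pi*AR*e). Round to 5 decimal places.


Step 1: CL^2 = 0.383^2 = 0.146689
Step 2: pi * AR * e = 3.14159 * 13.2 * 0.75 = 31.101767
Step 3: CDi = 0.146689 / 31.101767 = 0.00472

0.00472


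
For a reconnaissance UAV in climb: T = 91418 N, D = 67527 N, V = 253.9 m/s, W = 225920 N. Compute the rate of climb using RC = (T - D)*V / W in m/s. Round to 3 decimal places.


Step 1: Excess thrust = T - D = 91418 - 67527 = 23891 N
Step 2: Excess power = 23891 * 253.9 = 6065924.9 W
Step 3: RC = 6065924.9 / 225920 = 26.850 m/s

26.850


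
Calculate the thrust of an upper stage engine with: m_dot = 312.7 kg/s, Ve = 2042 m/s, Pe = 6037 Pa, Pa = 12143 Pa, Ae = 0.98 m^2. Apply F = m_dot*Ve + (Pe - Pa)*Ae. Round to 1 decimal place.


Step 1: Momentum thrust = m_dot * Ve = 312.7 * 2042 = 638533.4 N
Step 2: Pressure thrust = (Pe - Pa) * Ae = (6037 - 12143) * 0.98 = -5983.88 N
Step 3: Total thrust F = 638533.4 + -5983.88 = 632549.5 N

632549.5


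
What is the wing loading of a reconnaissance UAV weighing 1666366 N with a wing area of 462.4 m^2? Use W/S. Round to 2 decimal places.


Step 1: Wing loading = W / S = 1666366 / 462.4
Step 2: Wing loading = 3603.73 N/m^2

3603.73


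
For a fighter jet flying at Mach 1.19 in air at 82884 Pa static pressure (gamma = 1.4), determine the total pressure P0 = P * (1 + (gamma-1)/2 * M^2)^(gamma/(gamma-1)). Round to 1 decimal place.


Step 1: (gamma-1)/2 * M^2 = 0.2 * 1.4161 = 0.28322
Step 2: 1 + 0.28322 = 1.28322
Step 3: Exponent gamma/(gamma-1) = 3.5
Step 4: P0 = 82884 * 1.28322^3.5 = 198392.2 Pa

198392.2


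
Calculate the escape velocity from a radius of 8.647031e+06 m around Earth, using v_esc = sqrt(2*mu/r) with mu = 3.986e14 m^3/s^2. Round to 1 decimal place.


Step 1: 2*mu/r = 2 * 3.986e14 / 8.647031e+06 = 92193493.9287
Step 2: v_esc = sqrt(92193493.9287) = 9601.7 m/s

9601.7


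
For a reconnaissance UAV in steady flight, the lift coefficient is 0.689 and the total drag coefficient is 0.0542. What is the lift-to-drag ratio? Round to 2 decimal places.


Step 1: L/D = CL / CD = 0.689 / 0.0542
Step 2: L/D = 12.71

12.71


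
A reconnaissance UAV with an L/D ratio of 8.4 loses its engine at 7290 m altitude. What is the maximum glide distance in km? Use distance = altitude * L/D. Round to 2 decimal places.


Step 1: Glide distance = altitude * L/D = 7290 * 8.4 = 61236.0 m
Step 2: Convert to km: 61236.0 / 1000 = 61.24 km

61.24


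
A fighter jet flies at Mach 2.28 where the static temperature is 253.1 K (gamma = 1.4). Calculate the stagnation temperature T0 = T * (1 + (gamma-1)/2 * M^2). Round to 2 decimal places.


Step 1: (gamma-1)/2 = 0.2
Step 2: M^2 = 5.1984
Step 3: 1 + 0.2 * 5.1984 = 2.03968
Step 4: T0 = 253.1 * 2.03968 = 516.24 K

516.24


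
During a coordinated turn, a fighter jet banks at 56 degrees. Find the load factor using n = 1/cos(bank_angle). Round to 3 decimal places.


Step 1: Convert 56 degrees to radians = 0.977384
Step 2: cos(56 deg) = 0.559193
Step 3: n = 1 / 0.559193 = 1.788

1.788


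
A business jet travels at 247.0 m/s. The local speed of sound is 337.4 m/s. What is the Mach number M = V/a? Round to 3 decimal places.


Step 1: M = V / a = 247.0 / 337.4
Step 2: M = 0.732

0.732


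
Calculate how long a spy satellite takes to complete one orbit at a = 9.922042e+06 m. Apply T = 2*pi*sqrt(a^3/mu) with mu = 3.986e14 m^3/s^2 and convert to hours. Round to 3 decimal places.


Step 1: a^3 / mu = 9.767944e+20 / 3.986e14 = 2.450563e+06
Step 2: sqrt(2.450563e+06) = 1565.4274 s
Step 3: T = 2*pi * 1565.4274 = 9835.87 s
Step 4: T in hours = 9835.87 / 3600 = 2.732 hours

2.732


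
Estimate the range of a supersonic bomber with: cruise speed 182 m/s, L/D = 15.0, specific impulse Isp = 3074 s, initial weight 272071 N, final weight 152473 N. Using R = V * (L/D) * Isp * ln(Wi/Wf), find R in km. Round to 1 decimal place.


Step 1: Coefficient = V * (L/D) * Isp = 182 * 15.0 * 3074 = 8392020.0 m
Step 2: Wi/Wf = 272071 / 152473 = 1.784388
Step 3: ln(1.784388) = 0.579076
Step 4: R = 8392020.0 * 0.579076 = 4859613.4 m = 4859.6 km

4859.6


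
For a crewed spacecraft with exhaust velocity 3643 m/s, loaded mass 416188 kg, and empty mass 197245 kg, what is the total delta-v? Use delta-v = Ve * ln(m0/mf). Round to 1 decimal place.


Step 1: Mass ratio m0/mf = 416188 / 197245 = 2.110005
Step 2: ln(2.110005) = 0.74669
Step 3: delta-v = 3643 * 0.74669 = 2720.2 m/s

2720.2


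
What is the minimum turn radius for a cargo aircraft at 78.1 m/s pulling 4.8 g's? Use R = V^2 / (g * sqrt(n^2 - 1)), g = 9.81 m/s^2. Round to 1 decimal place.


Step 1: V^2 = 78.1^2 = 6099.61
Step 2: n^2 - 1 = 4.8^2 - 1 = 22.04
Step 3: sqrt(22.04) = 4.694678
Step 4: R = 6099.61 / (9.81 * 4.694678) = 132.4 m

132.4


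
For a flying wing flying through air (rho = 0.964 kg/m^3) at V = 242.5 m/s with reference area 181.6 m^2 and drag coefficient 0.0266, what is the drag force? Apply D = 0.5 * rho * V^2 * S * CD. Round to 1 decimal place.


Step 1: Dynamic pressure q = 0.5 * 0.964 * 242.5^2 = 28344.6125 Pa
Step 2: Drag D = q * S * CD = 28344.6125 * 181.6 * 0.0266
Step 3: D = 136920.4 N

136920.4


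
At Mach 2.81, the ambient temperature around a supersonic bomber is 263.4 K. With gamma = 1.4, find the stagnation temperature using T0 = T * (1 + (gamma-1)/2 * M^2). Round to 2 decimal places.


Step 1: (gamma-1)/2 = 0.2
Step 2: M^2 = 7.8961
Step 3: 1 + 0.2 * 7.8961 = 2.57922
Step 4: T0 = 263.4 * 2.57922 = 679.37 K

679.37


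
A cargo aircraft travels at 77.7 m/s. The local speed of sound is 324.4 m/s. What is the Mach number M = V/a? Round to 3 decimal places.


Step 1: M = V / a = 77.7 / 324.4
Step 2: M = 0.240

0.240


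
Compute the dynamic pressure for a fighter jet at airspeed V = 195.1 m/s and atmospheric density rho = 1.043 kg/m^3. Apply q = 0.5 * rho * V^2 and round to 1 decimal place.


Step 1: V^2 = 195.1^2 = 38064.01
Step 2: q = 0.5 * 1.043 * 38064.01
Step 3: q = 19850.4 Pa

19850.4


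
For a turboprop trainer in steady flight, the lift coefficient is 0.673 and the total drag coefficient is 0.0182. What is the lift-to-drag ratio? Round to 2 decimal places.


Step 1: L/D = CL / CD = 0.673 / 0.0182
Step 2: L/D = 36.98

36.98


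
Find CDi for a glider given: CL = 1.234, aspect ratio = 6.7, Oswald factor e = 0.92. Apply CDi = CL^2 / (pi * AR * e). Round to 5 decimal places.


Step 1: CL^2 = 1.234^2 = 1.522756
Step 2: pi * AR * e = 3.14159 * 6.7 * 0.92 = 19.364777
Step 3: CDi = 1.522756 / 19.364777 = 0.07864

0.07864


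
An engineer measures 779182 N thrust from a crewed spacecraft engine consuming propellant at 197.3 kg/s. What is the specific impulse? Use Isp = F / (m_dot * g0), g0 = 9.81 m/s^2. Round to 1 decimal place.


Step 1: m_dot * g0 = 197.3 * 9.81 = 1935.51
Step 2: Isp = 779182 / 1935.51 = 402.6 s

402.6


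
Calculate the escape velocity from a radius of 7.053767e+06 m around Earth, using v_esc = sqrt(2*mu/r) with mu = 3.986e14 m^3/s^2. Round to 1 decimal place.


Step 1: 2*mu/r = 2 * 3.986e14 / 7.053767e+06 = 113017625.9012
Step 2: v_esc = sqrt(113017625.9012) = 10631.0 m/s

10631.0


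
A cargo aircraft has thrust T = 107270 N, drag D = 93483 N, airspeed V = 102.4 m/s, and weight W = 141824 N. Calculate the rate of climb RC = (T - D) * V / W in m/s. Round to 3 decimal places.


Step 1: Excess thrust = T - D = 107270 - 93483 = 13787 N
Step 2: Excess power = 13787 * 102.4 = 1411788.8 W
Step 3: RC = 1411788.8 / 141824 = 9.955 m/s

9.955


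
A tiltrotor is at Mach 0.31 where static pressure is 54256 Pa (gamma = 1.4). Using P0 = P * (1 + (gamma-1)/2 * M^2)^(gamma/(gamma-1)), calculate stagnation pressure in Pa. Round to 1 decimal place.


Step 1: (gamma-1)/2 * M^2 = 0.2 * 0.0961 = 0.01922
Step 2: 1 + 0.01922 = 1.01922
Step 3: Exponent gamma/(gamma-1) = 3.5
Step 4: P0 = 54256 * 1.01922^3.5 = 57994.3 Pa

57994.3


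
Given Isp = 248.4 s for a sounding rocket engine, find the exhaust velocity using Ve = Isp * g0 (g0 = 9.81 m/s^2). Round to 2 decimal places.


Step 1: Ve = Isp * g0 = 248.4 * 9.81
Step 2: Ve = 2436.80 m/s

2436.80


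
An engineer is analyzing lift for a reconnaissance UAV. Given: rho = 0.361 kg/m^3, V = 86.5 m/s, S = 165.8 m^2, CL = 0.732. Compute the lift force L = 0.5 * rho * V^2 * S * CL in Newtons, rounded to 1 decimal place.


Step 1: Calculate dynamic pressure q = 0.5 * 0.361 * 86.5^2 = 0.5 * 0.361 * 7482.25 = 1350.5461 Pa
Step 2: Multiply by wing area and lift coefficient: L = 1350.5461 * 165.8 * 0.732
Step 3: L = 223920.5475 * 0.732 = 163909.8 N

163909.8


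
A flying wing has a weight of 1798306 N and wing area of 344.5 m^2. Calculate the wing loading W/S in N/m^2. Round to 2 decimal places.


Step 1: Wing loading = W / S = 1798306 / 344.5
Step 2: Wing loading = 5220.05 N/m^2

5220.05


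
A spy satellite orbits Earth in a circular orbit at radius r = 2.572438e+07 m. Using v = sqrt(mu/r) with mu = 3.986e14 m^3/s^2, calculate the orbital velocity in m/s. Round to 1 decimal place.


Step 1: mu / r = 3.986e14 / 2.572438e+07 = 15495028.4516
Step 2: v = sqrt(15495028.4516) = 3936.4 m/s

3936.4


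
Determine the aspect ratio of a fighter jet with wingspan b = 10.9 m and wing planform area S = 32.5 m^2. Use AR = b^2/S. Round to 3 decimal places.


Step 1: b^2 = 10.9^2 = 118.81
Step 2: AR = 118.81 / 32.5 = 3.656

3.656


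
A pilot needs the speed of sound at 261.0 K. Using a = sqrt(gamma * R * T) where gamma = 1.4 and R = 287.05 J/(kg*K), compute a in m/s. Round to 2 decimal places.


Step 1: gamma * R * T = 1.4 * 287.05 * 261.0 = 104888.07
Step 2: a = sqrt(104888.07) = 323.86 m/s

323.86


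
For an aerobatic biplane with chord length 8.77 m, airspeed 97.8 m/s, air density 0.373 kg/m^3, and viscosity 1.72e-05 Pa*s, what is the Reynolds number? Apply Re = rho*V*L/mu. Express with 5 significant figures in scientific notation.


Step 1: Numerator = rho * V * L = 0.373 * 97.8 * 8.77 = 319.924338
Step 2: Re = 319.924338 / 1.72e-05
Step 3: Re = 1.8600e+07

1.8600e+07


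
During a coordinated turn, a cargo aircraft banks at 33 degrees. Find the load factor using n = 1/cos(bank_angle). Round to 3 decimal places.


Step 1: Convert 33 degrees to radians = 0.575959
Step 2: cos(33 deg) = 0.838671
Step 3: n = 1 / 0.838671 = 1.192

1.192


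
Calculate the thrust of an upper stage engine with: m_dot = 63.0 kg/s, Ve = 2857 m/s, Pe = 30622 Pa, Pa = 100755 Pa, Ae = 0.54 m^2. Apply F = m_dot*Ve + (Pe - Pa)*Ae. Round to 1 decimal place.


Step 1: Momentum thrust = m_dot * Ve = 63.0 * 2857 = 179991.0 N
Step 2: Pressure thrust = (Pe - Pa) * Ae = (30622 - 100755) * 0.54 = -37871.82 N
Step 3: Total thrust F = 179991.0 + -37871.82 = 142119.2 N

142119.2


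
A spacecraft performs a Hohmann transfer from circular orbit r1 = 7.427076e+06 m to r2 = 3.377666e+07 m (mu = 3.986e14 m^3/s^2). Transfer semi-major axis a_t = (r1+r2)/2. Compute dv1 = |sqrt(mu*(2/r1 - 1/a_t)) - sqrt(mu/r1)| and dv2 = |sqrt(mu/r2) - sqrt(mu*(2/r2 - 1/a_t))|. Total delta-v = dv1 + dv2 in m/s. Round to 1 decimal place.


Step 1: Transfer semi-major axis a_t = (7.427076e+06 + 3.377666e+07) / 2 = 2.060187e+07 m
Step 2: v1 (circular at r1) = sqrt(mu/r1) = 7325.88 m/s
Step 3: v_t1 = sqrt(mu*(2/r1 - 1/a_t)) = 9380.26 m/s
Step 4: dv1 = |9380.26 - 7325.88| = 2054.38 m/s
Step 5: v2 (circular at r2) = 3435.27 m/s, v_t2 = 2062.6 m/s
Step 6: dv2 = |3435.27 - 2062.6| = 1372.66 m/s
Step 7: Total delta-v = 2054.38 + 1372.66 = 3427.0 m/s

3427.0


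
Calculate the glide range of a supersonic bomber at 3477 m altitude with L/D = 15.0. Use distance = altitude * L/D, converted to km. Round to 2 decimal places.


Step 1: Glide distance = altitude * L/D = 3477 * 15.0 = 52155.0 m
Step 2: Convert to km: 52155.0 / 1000 = 52.16 km

52.16


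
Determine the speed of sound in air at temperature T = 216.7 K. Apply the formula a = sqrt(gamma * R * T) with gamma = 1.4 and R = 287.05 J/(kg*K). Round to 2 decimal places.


Step 1: gamma * R * T = 1.4 * 287.05 * 216.7 = 87085.229
Step 2: a = sqrt(87085.229) = 295.10 m/s

295.10


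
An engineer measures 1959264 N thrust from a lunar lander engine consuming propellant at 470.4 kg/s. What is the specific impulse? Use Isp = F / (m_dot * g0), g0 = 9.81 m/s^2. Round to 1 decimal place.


Step 1: m_dot * g0 = 470.4 * 9.81 = 4614.62
Step 2: Isp = 1959264 / 4614.62 = 424.6 s

424.6


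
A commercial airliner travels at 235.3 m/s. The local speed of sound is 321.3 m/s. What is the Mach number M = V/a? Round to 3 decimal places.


Step 1: M = V / a = 235.3 / 321.3
Step 2: M = 0.732

0.732


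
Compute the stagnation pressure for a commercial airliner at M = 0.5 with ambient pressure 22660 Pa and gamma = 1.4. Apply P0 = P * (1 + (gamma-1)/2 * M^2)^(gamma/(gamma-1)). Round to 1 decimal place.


Step 1: (gamma-1)/2 * M^2 = 0.2 * 0.25 = 0.05
Step 2: 1 + 0.05 = 1.05
Step 3: Exponent gamma/(gamma-1) = 3.5
Step 4: P0 = 22660 * 1.05^3.5 = 26879.6 Pa

26879.6


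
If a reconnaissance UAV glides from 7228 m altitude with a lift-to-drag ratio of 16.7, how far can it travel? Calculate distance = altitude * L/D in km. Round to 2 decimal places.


Step 1: Glide distance = altitude * L/D = 7228 * 16.7 = 120707.6 m
Step 2: Convert to km: 120707.6 / 1000 = 120.71 km

120.71


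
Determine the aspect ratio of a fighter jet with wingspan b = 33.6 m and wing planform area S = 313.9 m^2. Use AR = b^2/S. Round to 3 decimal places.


Step 1: b^2 = 33.6^2 = 1128.96
Step 2: AR = 1128.96 / 313.9 = 3.597

3.597


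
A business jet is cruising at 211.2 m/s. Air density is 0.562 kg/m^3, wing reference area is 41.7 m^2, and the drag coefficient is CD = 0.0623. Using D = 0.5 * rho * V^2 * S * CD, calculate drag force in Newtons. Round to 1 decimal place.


Step 1: Dynamic pressure q = 0.5 * 0.562 * 211.2^2 = 12534.1286 Pa
Step 2: Drag D = q * S * CD = 12534.1286 * 41.7 * 0.0623
Step 3: D = 32562.5 N

32562.5


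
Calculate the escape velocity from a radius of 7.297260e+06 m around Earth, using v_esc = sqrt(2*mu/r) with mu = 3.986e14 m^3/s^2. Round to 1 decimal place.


Step 1: 2*mu/r = 2 * 3.986e14 / 7.297260e+06 = 109246484.2968
Step 2: v_esc = sqrt(109246484.2968) = 10452.1 m/s

10452.1


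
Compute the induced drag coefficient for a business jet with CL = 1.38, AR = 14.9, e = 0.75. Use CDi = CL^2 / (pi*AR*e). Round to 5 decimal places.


Step 1: CL^2 = 1.38^2 = 1.9044
Step 2: pi * AR * e = 3.14159 * 14.9 * 0.75 = 35.107298
Step 3: CDi = 1.9044 / 35.107298 = 0.05425

0.05425


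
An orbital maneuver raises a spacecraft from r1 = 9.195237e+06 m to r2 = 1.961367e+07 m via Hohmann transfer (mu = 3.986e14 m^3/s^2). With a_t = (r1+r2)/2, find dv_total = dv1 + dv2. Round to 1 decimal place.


Step 1: Transfer semi-major axis a_t = (9.195237e+06 + 1.961367e+07) / 2 = 1.440445e+07 m
Step 2: v1 (circular at r1) = sqrt(mu/r1) = 6583.96 m/s
Step 3: v_t1 = sqrt(mu*(2/r1 - 1/a_t)) = 7682.78 m/s
Step 4: dv1 = |7682.78 - 6583.96| = 1098.82 m/s
Step 5: v2 (circular at r2) = 4508.06 m/s, v_t2 = 3601.82 m/s
Step 6: dv2 = |4508.06 - 3601.82| = 906.23 m/s
Step 7: Total delta-v = 1098.82 + 906.23 = 2005.0 m/s

2005.0


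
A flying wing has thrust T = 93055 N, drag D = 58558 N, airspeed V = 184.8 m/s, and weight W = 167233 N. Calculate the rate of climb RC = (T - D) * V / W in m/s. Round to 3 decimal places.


Step 1: Excess thrust = T - D = 93055 - 58558 = 34497 N
Step 2: Excess power = 34497 * 184.8 = 6375045.6 W
Step 3: RC = 6375045.6 / 167233 = 38.121 m/s

38.121


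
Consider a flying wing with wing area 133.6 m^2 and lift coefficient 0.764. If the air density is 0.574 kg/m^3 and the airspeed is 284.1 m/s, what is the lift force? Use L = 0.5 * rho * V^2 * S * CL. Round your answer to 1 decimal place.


Step 1: Calculate dynamic pressure q = 0.5 * 0.574 * 284.1^2 = 0.5 * 0.574 * 80712.81 = 23164.5765 Pa
Step 2: Multiply by wing area and lift coefficient: L = 23164.5765 * 133.6 * 0.764
Step 3: L = 3094787.4164 * 0.764 = 2364417.6 N

2364417.6


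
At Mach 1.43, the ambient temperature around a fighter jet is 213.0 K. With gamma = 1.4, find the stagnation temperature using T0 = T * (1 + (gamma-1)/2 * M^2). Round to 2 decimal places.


Step 1: (gamma-1)/2 = 0.2
Step 2: M^2 = 2.0449
Step 3: 1 + 0.2 * 2.0449 = 1.40898
Step 4: T0 = 213.0 * 1.40898 = 300.11 K

300.11


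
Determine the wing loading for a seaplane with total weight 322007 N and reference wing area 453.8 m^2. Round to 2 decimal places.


Step 1: Wing loading = W / S = 322007 / 453.8
Step 2: Wing loading = 709.58 N/m^2

709.58


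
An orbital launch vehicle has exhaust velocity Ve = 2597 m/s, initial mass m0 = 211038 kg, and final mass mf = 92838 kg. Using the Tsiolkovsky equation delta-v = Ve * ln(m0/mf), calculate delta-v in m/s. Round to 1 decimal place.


Step 1: Mass ratio m0/mf = 211038 / 92838 = 2.273186
Step 2: ln(2.273186) = 0.821182
Step 3: delta-v = 2597 * 0.821182 = 2132.6 m/s

2132.6


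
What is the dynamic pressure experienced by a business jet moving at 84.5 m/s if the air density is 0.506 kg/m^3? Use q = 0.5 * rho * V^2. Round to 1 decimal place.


Step 1: V^2 = 84.5^2 = 7140.25
Step 2: q = 0.5 * 0.506 * 7140.25
Step 3: q = 1806.5 Pa

1806.5


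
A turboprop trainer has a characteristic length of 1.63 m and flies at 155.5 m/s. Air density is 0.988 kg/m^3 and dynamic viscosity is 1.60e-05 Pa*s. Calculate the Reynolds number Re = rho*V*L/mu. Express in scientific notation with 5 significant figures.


Step 1: Numerator = rho * V * L = 0.988 * 155.5 * 1.63 = 250.42342
Step 2: Re = 250.42342 / 1.60e-05
Step 3: Re = 1.5651e+07

1.5651e+07


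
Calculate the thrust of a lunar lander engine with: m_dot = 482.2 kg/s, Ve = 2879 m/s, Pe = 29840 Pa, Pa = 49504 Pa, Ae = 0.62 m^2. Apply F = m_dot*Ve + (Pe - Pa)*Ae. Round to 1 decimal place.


Step 1: Momentum thrust = m_dot * Ve = 482.2 * 2879 = 1388253.8 N
Step 2: Pressure thrust = (Pe - Pa) * Ae = (29840 - 49504) * 0.62 = -12191.68 N
Step 3: Total thrust F = 1388253.8 + -12191.68 = 1376062.1 N

1376062.1


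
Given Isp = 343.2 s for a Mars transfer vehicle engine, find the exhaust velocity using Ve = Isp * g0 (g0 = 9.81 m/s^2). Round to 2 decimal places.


Step 1: Ve = Isp * g0 = 343.2 * 9.81
Step 2: Ve = 3366.79 m/s

3366.79


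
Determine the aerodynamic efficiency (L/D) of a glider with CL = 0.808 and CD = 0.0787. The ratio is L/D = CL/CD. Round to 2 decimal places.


Step 1: L/D = CL / CD = 0.808 / 0.0787
Step 2: L/D = 10.27

10.27


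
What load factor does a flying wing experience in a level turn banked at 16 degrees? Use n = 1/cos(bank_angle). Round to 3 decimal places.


Step 1: Convert 16 degrees to radians = 0.279253
Step 2: cos(16 deg) = 0.961262
Step 3: n = 1 / 0.961262 = 1.040

1.040


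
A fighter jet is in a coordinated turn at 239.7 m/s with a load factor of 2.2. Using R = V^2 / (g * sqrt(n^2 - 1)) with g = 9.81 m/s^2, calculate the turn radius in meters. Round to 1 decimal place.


Step 1: V^2 = 239.7^2 = 57456.09
Step 2: n^2 - 1 = 2.2^2 - 1 = 3.84
Step 3: sqrt(3.84) = 1.959592
Step 4: R = 57456.09 / (9.81 * 1.959592) = 2988.8 m

2988.8


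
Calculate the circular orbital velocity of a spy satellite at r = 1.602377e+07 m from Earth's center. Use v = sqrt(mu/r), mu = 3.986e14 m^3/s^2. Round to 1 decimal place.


Step 1: mu / r = 3.986e14 / 1.602377e+07 = 24875544.2695
Step 2: v = sqrt(24875544.2695) = 4987.5 m/s

4987.5


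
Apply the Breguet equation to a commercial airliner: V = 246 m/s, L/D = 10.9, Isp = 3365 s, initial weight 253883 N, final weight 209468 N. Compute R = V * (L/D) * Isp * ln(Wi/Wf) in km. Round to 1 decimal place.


Step 1: Coefficient = V * (L/D) * Isp = 246 * 10.9 * 3365 = 9022911.0 m
Step 2: Wi/Wf = 253883 / 209468 = 1.212037
Step 3: ln(1.212037) = 0.192303
Step 4: R = 9022911.0 * 0.192303 = 1735128.8 m = 1735.1 km

1735.1


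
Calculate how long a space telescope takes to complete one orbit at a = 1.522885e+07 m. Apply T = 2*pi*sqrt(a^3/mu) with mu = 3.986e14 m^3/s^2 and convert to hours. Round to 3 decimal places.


Step 1: a^3 / mu = 3.531842e+21 / 3.986e14 = 8.860618e+06
Step 2: sqrt(8.860618e+06) = 2976.6791 s
Step 3: T = 2*pi * 2976.6791 = 18703.03 s
Step 4: T in hours = 18703.03 / 3600 = 5.195 hours

5.195


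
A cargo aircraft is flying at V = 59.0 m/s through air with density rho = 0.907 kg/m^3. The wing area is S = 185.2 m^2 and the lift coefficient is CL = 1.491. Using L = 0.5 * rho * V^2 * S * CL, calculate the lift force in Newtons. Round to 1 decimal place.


Step 1: Calculate dynamic pressure q = 0.5 * 0.907 * 59.0^2 = 0.5 * 0.907 * 3481.0 = 1578.6335 Pa
Step 2: Multiply by wing area and lift coefficient: L = 1578.6335 * 185.2 * 1.491
Step 3: L = 292362.9242 * 1.491 = 435913.1 N

435913.1


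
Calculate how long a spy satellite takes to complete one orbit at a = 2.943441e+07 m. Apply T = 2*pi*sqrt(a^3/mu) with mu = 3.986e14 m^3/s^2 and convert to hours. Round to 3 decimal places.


Step 1: a^3 / mu = 2.550152e+22 / 3.986e14 = 6.397771e+07
Step 2: sqrt(6.397771e+07) = 7998.6069 s
Step 3: T = 2*pi * 7998.6069 = 50256.73 s
Step 4: T in hours = 50256.73 / 3600 = 13.960 hours

13.960


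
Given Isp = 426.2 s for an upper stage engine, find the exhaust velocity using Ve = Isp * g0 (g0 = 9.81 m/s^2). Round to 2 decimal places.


Step 1: Ve = Isp * g0 = 426.2 * 9.81
Step 2: Ve = 4181.02 m/s

4181.02


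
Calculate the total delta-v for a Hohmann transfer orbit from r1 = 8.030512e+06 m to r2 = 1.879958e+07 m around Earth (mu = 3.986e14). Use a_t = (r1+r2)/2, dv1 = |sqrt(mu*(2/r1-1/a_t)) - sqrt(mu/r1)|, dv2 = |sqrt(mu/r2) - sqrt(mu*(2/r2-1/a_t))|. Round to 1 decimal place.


Step 1: Transfer semi-major axis a_t = (8.030512e+06 + 1.879958e+07) / 2 = 1.341505e+07 m
Step 2: v1 (circular at r1) = sqrt(mu/r1) = 7045.26 m/s
Step 3: v_t1 = sqrt(mu*(2/r1 - 1/a_t)) = 8340.17 m/s
Step 4: dv1 = |8340.17 - 7045.26| = 1294.91 m/s
Step 5: v2 (circular at r2) = 4604.63 m/s, v_t2 = 3562.62 m/s
Step 6: dv2 = |4604.63 - 3562.62| = 1042.0 m/s
Step 7: Total delta-v = 1294.91 + 1042.0 = 2336.9 m/s

2336.9


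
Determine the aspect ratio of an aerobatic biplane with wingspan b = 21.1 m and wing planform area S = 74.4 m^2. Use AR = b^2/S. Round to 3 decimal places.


Step 1: b^2 = 21.1^2 = 445.21
Step 2: AR = 445.21 / 74.4 = 5.984

5.984


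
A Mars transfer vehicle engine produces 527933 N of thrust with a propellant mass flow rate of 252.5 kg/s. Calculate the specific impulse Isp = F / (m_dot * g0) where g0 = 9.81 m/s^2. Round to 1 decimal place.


Step 1: m_dot * g0 = 252.5 * 9.81 = 2477.03
Step 2: Isp = 527933 / 2477.03 = 213.1 s

213.1


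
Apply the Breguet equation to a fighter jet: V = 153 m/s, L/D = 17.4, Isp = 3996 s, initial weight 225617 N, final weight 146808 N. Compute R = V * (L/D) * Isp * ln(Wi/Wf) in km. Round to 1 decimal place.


Step 1: Coefficient = V * (L/D) * Isp = 153 * 17.4 * 3996 = 10638151.2 m
Step 2: Wi/Wf = 225617 / 146808 = 1.536817
Step 3: ln(1.536817) = 0.429713
Step 4: R = 10638151.2 * 0.429713 = 4571354.6 m = 4571.4 km

4571.4


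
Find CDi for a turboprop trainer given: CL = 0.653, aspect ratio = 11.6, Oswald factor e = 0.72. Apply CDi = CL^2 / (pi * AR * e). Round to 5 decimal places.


Step 1: CL^2 = 0.653^2 = 0.426409
Step 2: pi * AR * e = 3.14159 * 11.6 * 0.72 = 26.238582
Step 3: CDi = 0.426409 / 26.238582 = 0.01625

0.01625


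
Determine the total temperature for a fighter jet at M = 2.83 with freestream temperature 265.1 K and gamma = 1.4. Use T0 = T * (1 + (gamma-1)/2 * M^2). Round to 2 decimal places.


Step 1: (gamma-1)/2 = 0.2
Step 2: M^2 = 8.0089
Step 3: 1 + 0.2 * 8.0089 = 2.60178
Step 4: T0 = 265.1 * 2.60178 = 689.73 K

689.73


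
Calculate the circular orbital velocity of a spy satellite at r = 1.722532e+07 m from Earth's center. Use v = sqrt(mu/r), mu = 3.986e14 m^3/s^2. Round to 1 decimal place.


Step 1: mu / r = 3.986e14 / 1.722532e+07 = 23140353.8512
Step 2: v = sqrt(23140353.8512) = 4810.4 m/s

4810.4


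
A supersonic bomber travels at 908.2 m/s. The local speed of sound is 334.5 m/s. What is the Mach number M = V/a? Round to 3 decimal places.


Step 1: M = V / a = 908.2 / 334.5
Step 2: M = 2.715

2.715


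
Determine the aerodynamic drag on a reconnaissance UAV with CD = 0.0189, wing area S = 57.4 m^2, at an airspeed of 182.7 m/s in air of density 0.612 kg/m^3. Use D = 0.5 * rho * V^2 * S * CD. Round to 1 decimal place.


Step 1: Dynamic pressure q = 0.5 * 0.612 * 182.7^2 = 10214.0627 Pa
Step 2: Drag D = q * S * CD = 10214.0627 * 57.4 * 0.0189
Step 3: D = 11080.8 N

11080.8


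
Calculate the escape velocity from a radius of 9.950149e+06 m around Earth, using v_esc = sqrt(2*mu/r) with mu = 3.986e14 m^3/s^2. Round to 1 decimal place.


Step 1: 2*mu/r = 2 * 3.986e14 / 9.950149e+06 = 80119403.2371
Step 2: v_esc = sqrt(80119403.2371) = 8950.9 m/s

8950.9


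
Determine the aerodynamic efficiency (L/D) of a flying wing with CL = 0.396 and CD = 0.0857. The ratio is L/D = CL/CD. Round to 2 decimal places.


Step 1: L/D = CL / CD = 0.396 / 0.0857
Step 2: L/D = 4.62

4.62


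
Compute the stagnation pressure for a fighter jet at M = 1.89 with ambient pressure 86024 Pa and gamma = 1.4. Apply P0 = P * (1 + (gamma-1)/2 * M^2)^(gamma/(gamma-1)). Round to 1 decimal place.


Step 1: (gamma-1)/2 * M^2 = 0.2 * 3.5721 = 0.71442
Step 2: 1 + 0.71442 = 1.71442
Step 3: Exponent gamma/(gamma-1) = 3.5
Step 4: P0 = 86024 * 1.71442^3.5 = 567583.7 Pa

567583.7
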